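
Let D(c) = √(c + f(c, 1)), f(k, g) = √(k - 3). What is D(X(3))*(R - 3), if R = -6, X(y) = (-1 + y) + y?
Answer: -9*√(5 + √2) ≈ -22.794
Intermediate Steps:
X(y) = -1 + 2*y
f(k, g) = √(-3 + k)
D(c) = √(c + √(-3 + c))
D(X(3))*(R - 3) = √((-1 + 2*3) + √(-3 + (-1 + 2*3)))*(-6 - 3) = √((-1 + 6) + √(-3 + (-1 + 6)))*(-9) = √(5 + √(-3 + 5))*(-9) = √(5 + √2)*(-9) = -9*√(5 + √2)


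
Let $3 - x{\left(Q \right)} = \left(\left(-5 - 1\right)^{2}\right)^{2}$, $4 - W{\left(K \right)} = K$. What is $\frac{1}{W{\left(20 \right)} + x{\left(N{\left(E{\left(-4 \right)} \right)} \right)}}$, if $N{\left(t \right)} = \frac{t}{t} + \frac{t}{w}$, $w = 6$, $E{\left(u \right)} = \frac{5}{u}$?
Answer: $- \frac{1}{1309} \approx -0.00076394$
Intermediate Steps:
$W{\left(K \right)} = 4 - K$
$N{\left(t \right)} = 1 + \frac{t}{6}$ ($N{\left(t \right)} = \frac{t}{t} + \frac{t}{6} = 1 + t \frac{1}{6} = 1 + \frac{t}{6}$)
$x{\left(Q \right)} = -1293$ ($x{\left(Q \right)} = 3 - \left(\left(-5 - 1\right)^{2}\right)^{2} = 3 - \left(\left(-6\right)^{2}\right)^{2} = 3 - 36^{2} = 3 - 1296 = -1293$)
$\frac{1}{W{\left(20 \right)} + x{\left(N{\left(E{\left(-4 \right)} \right)} \right)}} = \frac{1}{\left(4 - 20\right) - 1293} = \frac{1}{-16 - 1293} = \frac{1}{-1309} = - \frac{1}{1309}$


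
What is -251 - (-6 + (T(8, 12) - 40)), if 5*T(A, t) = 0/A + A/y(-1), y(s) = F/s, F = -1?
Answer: -1033/5 ≈ -206.60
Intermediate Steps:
y(s) = -1/s
T(A, t) = A/5 (T(A, t) = (0/A + A/((-1/(-1))))/5 = (0 + A/((-1*(-1))))/5 = (0 + A/1)/5 = (0 + A*1)/5 = (0 + A)/5 = A/5)
-251 - (-6 + (T(8, 12) - 40)) = -251 - (-6 + ((⅕)*8 - 40)) = -251 - (-6 + (8/5 - 40)) = -251 - (-6 - 192/5) = -251 - 1*(-222/5) = -251 + 222/5 = -1033/5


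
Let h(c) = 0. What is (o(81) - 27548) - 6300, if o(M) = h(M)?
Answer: -33848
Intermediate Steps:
o(M) = 0
(o(81) - 27548) - 6300 = (0 - 27548) - 6300 = -27548 - 6300 = -33848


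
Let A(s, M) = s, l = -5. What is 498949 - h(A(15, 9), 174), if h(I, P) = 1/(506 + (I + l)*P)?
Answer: 1120639453/2246 ≈ 4.9895e+5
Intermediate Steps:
h(I, P) = 1/(506 + P*(-5 + I)) (h(I, P) = 1/(506 + (I - 5)*P) = 1/(506 + (-5 + I)*P) = 1/(506 + P*(-5 + I)))
498949 - h(A(15, 9), 174) = 498949 - 1/(506 - 5*174 + 15*174) = 498949 - 1/(506 - 870 + 2610) = 498949 - 1/2246 = 1120639453/2246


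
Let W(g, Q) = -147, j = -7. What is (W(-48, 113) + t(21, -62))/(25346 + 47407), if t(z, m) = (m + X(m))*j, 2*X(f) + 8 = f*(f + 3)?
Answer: -12488/72753 ≈ -0.17165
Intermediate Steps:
X(f) = -4 + f*(3 + f)/2 (X(f) = -4 + (f*(f + 3))/2 = -4 + (f*(3 + f))/2 = -4 + f*(3 + f)/2)
t(z, m) = 28 - 35*m/2 - 7*m²/2 (t(z, m) = (m + (-4 + m²/2 + 3*m/2))*(-7) = (-4 + m²/2 + 5*m/2)*(-7) = 28 - 35*m/2 - 7*m²/2)
(W(-48, 113) + t(21, -62))/(25346 + 47407) = (-147 + (28 - 35/2*(-62) - 7/2*(-62)²))/(25346 + 47407) = (-147 + (28 + 1085 - 7/2*3844))/72753 = (-147 + (28 + 1085 - 13454))*(1/72753) = (-147 - 12341)*(1/72753) = -12488*1/72753 = -12488/72753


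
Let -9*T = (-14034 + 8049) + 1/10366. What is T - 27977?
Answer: -2548045729/93294 ≈ -27312.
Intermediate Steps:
T = 62040509/93294 (T = -((-14034 + 8049) + 1/10366)/9 = -(-5985 + 1/10366)/9 = -⅑*(-62040509/10366) = 62040509/93294 ≈ 665.00)
T - 27977 = 62040509/93294 - 27977 = -2548045729/93294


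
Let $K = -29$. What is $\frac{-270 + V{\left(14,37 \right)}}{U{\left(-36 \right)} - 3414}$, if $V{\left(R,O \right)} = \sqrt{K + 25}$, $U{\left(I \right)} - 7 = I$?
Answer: $\frac{270}{3443} - \frac{2 i}{3443} \approx 0.07842 - 0.00058089 i$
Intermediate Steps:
$U{\left(I \right)} = 7 + I$
$V{\left(R,O \right)} = 2 i$ ($V{\left(R,O \right)} = \sqrt{-29 + 25} = \sqrt{-4} = 2 i$)
$\frac{-270 + V{\left(14,37 \right)}}{U{\left(-36 \right)} - 3414} = \frac{-270 + 2 i}{\left(7 - 36\right) - 3414} = \frac{-270 + 2 i}{-29 - 3414} = \frac{-270 + 2 i}{-3443} = \left(-270 + 2 i\right) \left(- \frac{1}{3443}\right) = \frac{270}{3443} - \frac{2 i}{3443}$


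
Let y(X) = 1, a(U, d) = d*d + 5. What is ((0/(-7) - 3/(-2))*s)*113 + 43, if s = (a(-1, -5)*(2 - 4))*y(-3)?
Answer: -10127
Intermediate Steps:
a(U, d) = 5 + d**2 (a(U, d) = d**2 + 5 = 5 + d**2)
s = -60 (s = ((5 + (-5)**2)*(2 - 4))*1 = ((5 + 25)*(-2))*1 = (30*(-2))*1 = -60*1 = -60)
((0/(-7) - 3/(-2))*s)*113 + 43 = ((0/(-7) - 3/(-2))*(-60))*113 + 43 = ((0*(-1/7) - 3*(-1/2))*(-60))*113 + 43 = ((0 + 3/2)*(-60))*113 + 43 = ((3/2)*(-60))*113 + 43 = -90*113 + 43 = -10170 + 43 = -10127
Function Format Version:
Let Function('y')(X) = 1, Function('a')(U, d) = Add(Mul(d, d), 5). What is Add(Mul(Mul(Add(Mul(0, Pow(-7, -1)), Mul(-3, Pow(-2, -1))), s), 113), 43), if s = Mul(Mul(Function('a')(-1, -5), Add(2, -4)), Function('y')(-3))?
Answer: -10127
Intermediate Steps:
Function('a')(U, d) = Add(5, Pow(d, 2)) (Function('a')(U, d) = Add(Pow(d, 2), 5) = Add(5, Pow(d, 2)))
s = -60 (s = Mul(Mul(Add(5, Pow(-5, 2)), Add(2, -4)), 1) = Mul(Mul(Add(5, 25), -2), 1) = Mul(Mul(30, -2), 1) = Mul(-60, 1) = -60)
Add(Mul(Mul(Add(Mul(0, Pow(-7, -1)), Mul(-3, Pow(-2, -1))), s), 113), 43) = Add(Mul(Mul(Add(Mul(0, Pow(-7, -1)), Mul(-3, Pow(-2, -1))), -60), 113), 43) = Add(Mul(Mul(Add(Mul(0, Rational(-1, 7)), Mul(-3, Rational(-1, 2))), -60), 113), 43) = Add(Mul(Mul(Add(0, Rational(3, 2)), -60), 113), 43) = Add(Mul(Mul(Rational(3, 2), -60), 113), 43) = Add(Mul(-90, 113), 43) = Add(-10170, 43) = -10127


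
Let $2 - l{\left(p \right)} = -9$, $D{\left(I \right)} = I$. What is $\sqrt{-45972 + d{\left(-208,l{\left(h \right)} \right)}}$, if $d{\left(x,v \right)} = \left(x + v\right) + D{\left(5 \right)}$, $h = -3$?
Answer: $2 i \sqrt{11541} \approx 214.86 i$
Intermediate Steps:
$l{\left(p \right)} = 11$ ($l{\left(p \right)} = 2 - -9 = 2 + 9 = 11$)
$d{\left(x,v \right)} = 5 + v + x$ ($d{\left(x,v \right)} = \left(x + v\right) + 5 = \left(v + x\right) + 5 = 5 + v + x$)
$\sqrt{-45972 + d{\left(-208,l{\left(h \right)} \right)}} = \sqrt{-45972 + \left(5 + 11 - 208\right)} = \sqrt{-45972 - 192} = \sqrt{-46164} = 2 i \sqrt{11541}$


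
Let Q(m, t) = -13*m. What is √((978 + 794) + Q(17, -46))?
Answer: √1551 ≈ 39.383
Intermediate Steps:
√((978 + 794) + Q(17, -46)) = √((978 + 794) - 13*17) = √(1772 - 221) = √1551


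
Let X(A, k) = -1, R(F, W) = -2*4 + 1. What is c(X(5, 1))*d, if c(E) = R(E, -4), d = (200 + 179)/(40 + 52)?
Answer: -2653/92 ≈ -28.837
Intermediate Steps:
d = 379/92 ≈ 4.1196
R(F, W) = -7 (R(F, W) = -8 + 1 = -7)
c(E) = -7
c(X(5, 1))*d = -7*379/92 = -2653/92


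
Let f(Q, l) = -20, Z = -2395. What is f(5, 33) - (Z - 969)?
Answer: 3344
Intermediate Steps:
f(5, 33) - (Z - 969) = -20 - (-2395 - 969) = -20 - 1*(-3364) = -20 + 3364 = 3344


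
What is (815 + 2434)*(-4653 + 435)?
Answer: -13704282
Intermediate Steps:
(815 + 2434)*(-4653 + 435) = 3249*(-4218) = -13704282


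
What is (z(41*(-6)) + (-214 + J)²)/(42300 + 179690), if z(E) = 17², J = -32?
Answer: 12161/44398 ≈ 0.27391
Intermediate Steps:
z(E) = 289
(z(41*(-6)) + (-214 + J)²)/(42300 + 179690) = (289 + (-214 - 32)²)/(42300 + 179690) = (289 + (-246)²)/221990 = (289 + 60516)*(1/221990) = 60805*(1/221990) = 12161/44398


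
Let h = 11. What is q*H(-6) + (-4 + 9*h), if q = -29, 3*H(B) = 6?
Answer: 37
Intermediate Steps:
H(B) = 2 (H(B) = (⅓)*6 = 2)
q*H(-6) + (-4 + 9*h) = -29*2 + (-4 + 9*11) = -58 + (-4 + 99) = -58 + 95 = 37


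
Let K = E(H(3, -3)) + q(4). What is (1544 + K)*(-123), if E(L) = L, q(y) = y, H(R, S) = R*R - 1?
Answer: -191388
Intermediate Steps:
H(R, S) = -1 + R² (H(R, S) = R² - 1 = -1 + R²)
K = 12 (K = (-1 + 3²) + 4 = (-1 + 9) + 4 = 8 + 4 = 12)
(1544 + K)*(-123) = (1544 + 12)*(-123) = 1556*(-123) = -191388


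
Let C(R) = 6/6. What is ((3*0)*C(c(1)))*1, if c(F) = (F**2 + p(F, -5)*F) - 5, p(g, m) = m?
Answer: 0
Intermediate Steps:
c(F) = -5 + F**2 - 5*F (c(F) = (F**2 - 5*F) - 5 = -5 + F**2 - 5*F)
C(R) = 1 (C(R) = 6*(1/6) = 1)
((3*0)*C(c(1)))*1 = ((3*0)*1)*1 = (0*1)*1 = 0*1 = 0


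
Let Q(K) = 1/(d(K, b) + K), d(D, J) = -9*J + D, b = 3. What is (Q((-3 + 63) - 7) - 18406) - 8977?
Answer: -2163256/79 ≈ -27383.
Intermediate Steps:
d(D, J) = D - 9*J
Q(K) = 1/(-27 + 2*K) (Q(K) = 1/((K - 9*3) + K) = 1/((K - 27) + K) = 1/((-27 + K) + K) = 1/(-27 + 2*K))
(Q((-3 + 63) - 7) - 18406) - 8977 = (1/(-27 + 2*((-3 + 63) - 7)) - 18406) - 8977 = (1/(-27 + 2*(60 - 7)) - 18406) - 8977 = (1/(-27 + 2*53) - 18406) - 8977 = (1/(-27 + 106) - 18406) - 8977 = (1/79 - 18406) - 8977 = -1454073/79 - 8977 = -2163256/79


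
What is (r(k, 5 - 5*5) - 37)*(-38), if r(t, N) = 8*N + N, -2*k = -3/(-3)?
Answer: 8246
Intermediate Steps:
k = -1/2 (k = -(-3)/(2*(-3)) = -(-3)*(-1)/(2*3) = -1/2*1 = -1/2 ≈ -0.50000)
r(t, N) = 9*N
(r(k, 5 - 5*5) - 37)*(-38) = (9*(5 - 5*5) - 37)*(-38) = (9*(5 - 25) - 37)*(-38) = (9*(-20) - 37)*(-38) = (-180 - 37)*(-38) = -217*(-38) = 8246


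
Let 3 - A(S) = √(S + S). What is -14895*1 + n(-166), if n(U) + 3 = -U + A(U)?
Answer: -14729 - 2*I*√83 ≈ -14729.0 - 18.221*I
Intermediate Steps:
A(S) = 3 - √2*√S (A(S) = 3 - √(S + S) = 3 - √(2*S) = 3 - √2*√S)
n(U) = -U - √2*√U (n(U) = -3 + (-U + (3 - √2*√U)) = -3 + (3 - U - √2*√U) = -U - √2*√U)
-14895*1 + n(-166) = -14895*1 + (-1*(-166) - √2*√(-166)) = -14895 + (166 - √2*I*√166) = -14895 + (166 - 2*I*√83) = -14729 - 2*I*√83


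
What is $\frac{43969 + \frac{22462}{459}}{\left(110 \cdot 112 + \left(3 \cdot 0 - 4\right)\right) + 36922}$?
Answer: $\frac{2886319}{3228606} \approx 0.89398$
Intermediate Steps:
$\frac{43969 + \frac{22462}{459}}{\left(110 \cdot 112 + \left(3 \cdot 0 - 4\right)\right) + 36922} = \frac{43969 + 22462 \cdot \frac{1}{459}}{\left(12320 + \left(0 - 4\right)\right) + 36922} = \frac{43969 + \frac{22462}{459}}{\left(12320 - 4\right) + 36922} = \frac{20204233}{459 \left(12316 + 36922\right)} = \frac{20204233}{459 \cdot 49238} = \frac{20204233}{459} \cdot \frac{1}{49238} = \frac{2886319}{3228606}$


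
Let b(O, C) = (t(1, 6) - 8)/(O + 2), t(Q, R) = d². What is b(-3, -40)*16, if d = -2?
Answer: 64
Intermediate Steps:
t(Q, R) = 4 (t(Q, R) = (-2)² = 4)
b(O, C) = -4/(2 + O) (b(O, C) = (4 - 8)/(O + 2) = -4/(2 + O))
b(-3, -40)*16 = -4/(2 - 3)*16 = -4/(-1)*16 = -4*(-1)*16 = 4*16 = 64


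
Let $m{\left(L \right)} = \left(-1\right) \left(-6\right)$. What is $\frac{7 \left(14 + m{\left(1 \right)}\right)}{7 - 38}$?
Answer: $- \frac{140}{31} \approx -4.5161$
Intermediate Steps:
$m{\left(L \right)} = 6$
$\frac{7 \left(14 + m{\left(1 \right)}\right)}{7 - 38} = \frac{7 \left(14 + 6\right)}{7 - 38} = \frac{7 \cdot 20}{-31} = \left(- \frac{1}{31}\right) 140 = - \frac{140}{31}$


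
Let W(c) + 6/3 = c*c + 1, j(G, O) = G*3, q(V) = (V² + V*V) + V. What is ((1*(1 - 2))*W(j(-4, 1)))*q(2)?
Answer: -1430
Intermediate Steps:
q(V) = V + 2*V² (q(V) = (V² + V²) + V = 2*V² + V = V + 2*V²)
j(G, O) = 3*G
W(c) = -1 + c² (W(c) = -2 + (c*c + 1) = -2 + (c² + 1) = -2 + (1 + c²) = -1 + c²)
((1*(1 - 2))*W(j(-4, 1)))*q(2) = ((1*(1 - 2))*(-1 + (3*(-4))²))*(2*(1 + 2*2)) = ((1*(-1))*(-1 + (-12)²))*(2*(1 + 4)) = (-(-1 + 144))*(2*5) = -1*143*10 = -143*10 = -1430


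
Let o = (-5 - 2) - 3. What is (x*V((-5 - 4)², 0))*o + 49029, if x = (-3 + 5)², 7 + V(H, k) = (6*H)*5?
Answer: -47891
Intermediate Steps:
o = -10 (o = -7 - 3 = -10)
V(H, k) = -7 + 30*H (V(H, k) = -7 + (6*H)*5 = -7 + 30*H)
x = 4 (x = 2² = 4)
(x*V((-5 - 4)², 0))*o + 49029 = (4*(-7 + 30*(-5 - 4)²))*(-10) + 49029 = (4*(-7 + 30*(-9)²))*(-10) + 49029 = (4*(-7 + 30*81))*(-10) + 49029 = (4*(-7 + 2430))*(-10) + 49029 = (4*2423)*(-10) + 49029 = 9692*(-10) + 49029 = -96920 + 49029 = -47891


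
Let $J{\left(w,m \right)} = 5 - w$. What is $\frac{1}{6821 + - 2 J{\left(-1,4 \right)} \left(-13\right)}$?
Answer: $\frac{1}{6977} \approx 0.00014333$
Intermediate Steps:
$\frac{1}{6821 + - 2 J{\left(-1,4 \right)} \left(-13\right)} = \frac{1}{6821 + - 2 \left(5 - -1\right) \left(-13\right)} = \frac{1}{6821 + - 2 \left(5 + 1\right) \left(-13\right)} = \frac{1}{6821 + \left(-2\right) 6 \left(-13\right)} = \frac{1}{6821 - -156} = \frac{1}{6821 + 156} = \frac{1}{6977}$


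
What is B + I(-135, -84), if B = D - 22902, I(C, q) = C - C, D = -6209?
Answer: -29111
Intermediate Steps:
I(C, q) = 0
B = -29111 (B = -6209 - 22902 = -29111)
B + I(-135, -84) = -29111 + 0 = -29111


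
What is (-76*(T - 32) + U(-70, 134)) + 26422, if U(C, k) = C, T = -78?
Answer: 34712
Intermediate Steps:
(-76*(T - 32) + U(-70, 134)) + 26422 = (-76*(-78 - 32) - 70) + 26422 = (-76*(-110) - 70) + 26422 = (8360 - 70) + 26422 = 8290 + 26422 = 34712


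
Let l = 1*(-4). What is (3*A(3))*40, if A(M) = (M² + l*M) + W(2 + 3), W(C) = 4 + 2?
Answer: 360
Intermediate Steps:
W(C) = 6
l = -4
A(M) = 6 + M² - 4*M (A(M) = (M² - 4*M) + 6 = 6 + M² - 4*M)
(3*A(3))*40 = (3*(6 + 3² - 4*3))*40 = (3*(6 + 9 - 12))*40 = (3*3)*40 = 9*40 = 360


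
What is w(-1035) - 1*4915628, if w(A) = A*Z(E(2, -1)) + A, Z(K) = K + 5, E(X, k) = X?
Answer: -4923908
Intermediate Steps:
Z(K) = 5 + K
w(A) = 8*A (w(A) = A*(5 + 2) + A = A*7 + A = 7*A + A = 8*A)
w(-1035) - 1*4915628 = 8*(-1035) - 1*4915628 = -8280 - 4915628 = -4923908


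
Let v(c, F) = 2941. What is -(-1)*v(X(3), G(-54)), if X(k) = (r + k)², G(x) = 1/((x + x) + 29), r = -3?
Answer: 2941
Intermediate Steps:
G(x) = 1/(29 + 2*x) (G(x) = 1/(2*x + 29) = 1/(29 + 2*x))
X(k) = (-3 + k)²
-(-1)*v(X(3), G(-54)) = -(-1)*2941 = -1*(-2941) = 2941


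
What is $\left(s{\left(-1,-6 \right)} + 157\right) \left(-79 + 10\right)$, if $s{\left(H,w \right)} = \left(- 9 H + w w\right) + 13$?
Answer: $-14835$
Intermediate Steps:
$s{\left(H,w \right)} = 13 + w^{2} - 9 H$ ($s{\left(H,w \right)} = \left(- 9 H + w^{2}\right) + 13 = \left(w^{2} - 9 H\right) + 13 = 13 + w^{2} - 9 H$)
$\left(s{\left(-1,-6 \right)} + 157\right) \left(-79 + 10\right) = \left(\left(13 + \left(-6\right)^{2} - -9\right) + 157\right) \left(-79 + 10\right) = \left(\left(13 + 36 + 9\right) + 157\right) \left(-69\right) = \left(58 + 157\right) \left(-69\right) = 215 \left(-69\right) = -14835$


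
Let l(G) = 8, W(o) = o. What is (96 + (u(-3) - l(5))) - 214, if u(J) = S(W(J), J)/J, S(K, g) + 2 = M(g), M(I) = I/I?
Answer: -377/3 ≈ -125.67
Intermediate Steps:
M(I) = 1
S(K, g) = -1 (S(K, g) = -2 + 1 = -1)
u(J) = -1/J
(96 + (u(-3) - l(5))) - 214 = (96 + (-1/(-3) - 1*8)) - 214 = (96 + (-1*(-1/3) - 8)) - 214 = (96 + (1/3 - 8)) - 214 = (96 - 23/3) - 214 = 265/3 - 214 = -377/3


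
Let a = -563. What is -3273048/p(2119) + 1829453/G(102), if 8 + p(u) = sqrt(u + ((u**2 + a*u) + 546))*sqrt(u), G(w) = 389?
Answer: 12792142789824535/2720019321343 - 42549624*sqrt(41374779)/6992337587 ≈ 4663.8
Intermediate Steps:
p(u) = -8 + sqrt(u)*sqrt(546 + u**2 - 562*u) (p(u) = -8 + sqrt(u + ((u**2 - 563*u) + 546))*sqrt(u) = -8 + sqrt(u + (546 + u**2 - 563*u))*sqrt(u) = -8 + sqrt(546 + u**2 - 562*u)*sqrt(u) = -8 + sqrt(u)*sqrt(546 + u**2 - 562*u))
-3273048/p(2119) + 1829453/G(102) = -3273048/(-8 + sqrt(2119)*sqrt(546 + 2119**2 - 562*2119)) + 1829453/389 = -3273048/(-8 + sqrt(2119)*sqrt(546 + 4490161 - 1190878)) + 1829453*(1/389) = -3273048/(-8 + sqrt(2119)*sqrt(3299829)) + 1829453/389 = -3273048/(-8 + 13*sqrt(41374779)) + 1829453/389 = 1829453/389 - 3273048/(-8 + 13*sqrt(41374779))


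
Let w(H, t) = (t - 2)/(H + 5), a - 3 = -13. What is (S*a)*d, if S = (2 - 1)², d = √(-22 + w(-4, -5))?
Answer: -10*I*√29 ≈ -53.852*I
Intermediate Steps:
a = -10 (a = 3 - 13 = -10)
w(H, t) = (-2 + t)/(5 + H)
d = I*√29 (d = √(-22 + (-2 - 5)/(5 - 4)) = √(-22 - 7/1) = √(-22 + 1*(-7)) = √(-22 - 7) = √(-29) = I*√29 ≈ 5.3852*I)
S = 1 (S = 1² = 1)
(S*a)*d = (1*(-10))*(I*√29) = -10*I*√29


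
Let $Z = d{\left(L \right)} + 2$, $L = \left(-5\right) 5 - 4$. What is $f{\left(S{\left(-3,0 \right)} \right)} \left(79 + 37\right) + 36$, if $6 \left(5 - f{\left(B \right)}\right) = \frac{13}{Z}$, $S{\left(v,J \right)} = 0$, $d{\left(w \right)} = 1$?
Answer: $\frac{4790}{9} \approx 532.22$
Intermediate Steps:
$L = -29$ ($L = -25 - 4 = -29$)
$Z = 3$ ($Z = 1 + 2 = 3$)
$f{\left(B \right)} = \frac{77}{18}$ ($f{\left(B \right)} = 5 - \frac{13 \cdot \frac{1}{3}}{6} = 5 - \frac{13}{18} = \frac{77}{18}$)
$f{\left(S{\left(-3,0 \right)} \right)} \left(79 + 37\right) + 36 = \frac{77 \left(79 + 37\right)}{18} + 36 = \frac{77}{18} \cdot 116 + 36 = \frac{4466}{9} + 36 = \frac{4790}{9}$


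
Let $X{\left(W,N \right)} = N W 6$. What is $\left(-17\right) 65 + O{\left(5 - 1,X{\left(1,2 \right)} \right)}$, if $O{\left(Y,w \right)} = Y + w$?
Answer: $-1089$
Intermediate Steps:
$X{\left(W,N \right)} = 6 N W$
$\left(-17\right) 65 + O{\left(5 - 1,X{\left(1,2 \right)} \right)} = \left(-17\right) 65 + \left(\left(5 - 1\right) + 6 \cdot 2 \cdot 1\right) = -1105 + \left(4 + 12\right) = -1105 + 16 = -1089$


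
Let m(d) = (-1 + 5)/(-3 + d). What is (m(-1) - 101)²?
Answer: 10404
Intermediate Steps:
m(d) = 4/(-3 + d)
(m(-1) - 101)² = (4/(-3 - 1) - 101)² = (4/(-4) - 101)² = (4*(-¼) - 101)² = (-1 - 101)² = (-102)² = 10404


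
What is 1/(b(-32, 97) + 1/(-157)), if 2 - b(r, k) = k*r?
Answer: 157/487641 ≈ 0.00032196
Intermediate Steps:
b(r, k) = 2 - k*r
1/(b(-32, 97) + 1/(-157)) = 1/((2 - 1*97*(-32)) + 1/(-157)) = 1/((2 + 3104) - 1/157) = 1/(3106 - 1/157) = 1/(487641/157) = 157/487641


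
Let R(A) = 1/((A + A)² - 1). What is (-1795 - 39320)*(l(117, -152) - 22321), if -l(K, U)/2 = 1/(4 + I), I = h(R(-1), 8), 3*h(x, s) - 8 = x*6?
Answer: 10095130410/11 ≈ 9.1774e+8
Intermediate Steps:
R(A) = 1/(-1 + 4*A²) (R(A) = 1/((2*A)² - 1) = 1/(4*A² - 1) = 1/(-1 + 4*A²))
h(x, s) = 8/3 + 2*x (h(x, s) = 8/3 + (x*6)/3 = 8/3 + (6*x)/3 = 8/3 + 2*x)
I = 10/3 (I = 8/3 + 2/(-1 + 4*(-1)²) = 8/3 + 2/(-1 + 4*1) = 8/3 + 2/(-1 + 4) = 8/3 + 2/3 = 8/3 + 2*(⅓) = 8/3 + ⅔ = 10/3 ≈ 3.3333)
l(K, U) = -3/11 (l(K, U) = -2/(4 + 10/3) = -2/22/3 = -2*3/22 = -3/11)
(-1795 - 39320)*(l(117, -152) - 22321) = (-1795 - 39320)*(-3/11 - 22321) = -41115*(-245534/11) = 10095130410/11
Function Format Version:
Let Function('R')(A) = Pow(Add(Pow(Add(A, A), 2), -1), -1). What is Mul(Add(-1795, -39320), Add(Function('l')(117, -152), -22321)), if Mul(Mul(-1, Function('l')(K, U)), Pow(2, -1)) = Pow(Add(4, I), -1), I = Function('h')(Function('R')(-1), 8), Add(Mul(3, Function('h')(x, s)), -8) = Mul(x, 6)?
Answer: Rational(10095130410, 11) ≈ 9.1774e+8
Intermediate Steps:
Function('R')(A) = Pow(Add(-1, Mul(4, Pow(A, 2))), -1) (Function('R')(A) = Pow(Add(Pow(Mul(2, A), 2), -1), -1) = Pow(Add(Mul(4, Pow(A, 2)), -1), -1) = Pow(Add(-1, Mul(4, Pow(A, 2))), -1))
Function('h')(x, s) = Add(Rational(8, 3), Mul(2, x)) (Function('h')(x, s) = Add(Rational(8, 3), Mul(Rational(1, 3), Mul(x, 6))) = Add(Rational(8, 3), Mul(Rational(1, 3), Mul(6, x))) = Add(Rational(8, 3), Mul(2, x)))
I = Rational(10, 3) (I = Add(Rational(8, 3), Mul(2, Pow(Add(-1, Mul(4, Pow(-1, 2))), -1))) = Add(Rational(8, 3), Mul(2, Pow(Add(-1, Mul(4, 1)), -1))) = Add(Rational(8, 3), Mul(2, Pow(Add(-1, 4), -1))) = Add(Rational(8, 3), Mul(2, Pow(3, -1))) = Add(Rational(8, 3), Mul(2, Rational(1, 3))) = Add(Rational(8, 3), Rational(2, 3)) = Rational(10, 3) ≈ 3.3333)
Function('l')(K, U) = Rational(-3, 11) (Function('l')(K, U) = Mul(-2, Pow(Add(4, Rational(10, 3)), -1)) = Mul(-2, Pow(Rational(22, 3), -1)) = Mul(-2, Rational(3, 22)) = Rational(-3, 11))
Mul(Add(-1795, -39320), Add(Function('l')(117, -152), -22321)) = Mul(Add(-1795, -39320), Add(Rational(-3, 11), -22321)) = Mul(-41115, Rational(-245534, 11)) = Rational(10095130410, 11)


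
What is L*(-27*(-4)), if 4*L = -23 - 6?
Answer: -783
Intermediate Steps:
L = -29/4 (L = (-23 - 6)/4 = (¼)*(-29) = -29/4 ≈ -7.2500)
L*(-27*(-4)) = -(-783)*(-4)/4 = -29/4*108 = -783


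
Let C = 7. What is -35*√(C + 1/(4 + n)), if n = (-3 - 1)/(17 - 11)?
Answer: -7*√730/2 ≈ -94.565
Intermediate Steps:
n = -⅔ (n = -4/6 = -4*⅙ = -⅔ ≈ -0.66667)
-35*√(C + 1/(4 + n)) = -35*√(7 + 1/(4 - ⅔)) = -35*√(7 + 1/(10/3)) = -35*√(7 + 3/10) = -7*√730/2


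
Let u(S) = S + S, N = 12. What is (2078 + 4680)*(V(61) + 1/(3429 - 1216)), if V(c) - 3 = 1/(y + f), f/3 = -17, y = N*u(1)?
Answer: 1196618786/59751 ≈ 20027.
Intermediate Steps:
u(S) = 2*S
y = 24 (y = 12*(2*1) = 12*2 = 24)
f = -51 (f = 3*(-17) = -51)
V(c) = 80/27 (V(c) = 3 + 1/(24 - 51) = 3 + 1/(-27) = 3 - 1/27 = 80/27)
(2078 + 4680)*(V(61) + 1/(3429 - 1216)) = (2078 + 4680)*(80/27 + 1/(3429 - 1216)) = 6758*(80/27 + 1/2213) = 6758*(177067/59751) = 1196618786/59751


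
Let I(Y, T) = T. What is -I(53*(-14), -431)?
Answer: 431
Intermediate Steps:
-I(53*(-14), -431) = -1*(-431) = 431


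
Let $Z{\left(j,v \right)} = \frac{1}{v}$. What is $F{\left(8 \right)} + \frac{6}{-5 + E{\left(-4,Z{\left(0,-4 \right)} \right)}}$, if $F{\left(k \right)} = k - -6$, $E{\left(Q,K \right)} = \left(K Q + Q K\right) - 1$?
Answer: $\frac{25}{2} \approx 12.5$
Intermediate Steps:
$E{\left(Q,K \right)} = -1 + 2 K Q$ ($E{\left(Q,K \right)} = \left(K Q + K Q\right) - 1 = 2 K Q - 1 = -1 + 2 K Q$)
$F{\left(k \right)} = 6 + k$ ($F{\left(k \right)} = k + 6 = 6 + k$)
$F{\left(8 \right)} + \frac{6}{-5 + E{\left(-4,Z{\left(0,-4 \right)} \right)}} = \left(6 + 8\right) + \frac{6}{-5 - \left(1 - 2 \frac{1}{-4} \left(-4\right)\right)} = 14 + \frac{6}{-5 - \left(1 + \frac{1}{2} \left(-4\right)\right)} = 14 + \frac{6}{-5 + \left(-1 + 2\right)} = 14 + \frac{6}{-5 + 1} = 14 + \frac{6}{-4} = 14 + 6 \left(- \frac{1}{4}\right) = 14 - \frac{3}{2} = \frac{25}{2}$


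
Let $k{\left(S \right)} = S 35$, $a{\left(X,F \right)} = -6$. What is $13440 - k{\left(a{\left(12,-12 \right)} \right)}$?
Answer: $13650$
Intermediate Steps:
$k{\left(S \right)} = 35 S$
$13440 - k{\left(a{\left(12,-12 \right)} \right)} = 13440 - 35 \left(-6\right) = 13440 - -210 = 13440 + 210 = 13650$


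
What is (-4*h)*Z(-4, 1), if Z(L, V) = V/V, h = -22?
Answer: 88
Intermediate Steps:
Z(L, V) = 1
(-4*h)*Z(-4, 1) = -4*(-22)*1 = 88*1 = 88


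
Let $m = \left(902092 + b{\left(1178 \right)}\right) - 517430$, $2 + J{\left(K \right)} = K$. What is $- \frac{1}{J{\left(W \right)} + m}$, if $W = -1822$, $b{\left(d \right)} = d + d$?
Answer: $- \frac{1}{385194} \approx -2.5961 \cdot 10^{-6}$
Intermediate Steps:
$b{\left(d \right)} = 2 d$
$J{\left(K \right)} = -2 + K$
$m = 387018$ ($m = \left(902092 + 2 \cdot 1178\right) - 517430 = \left(902092 + 2356\right) - 517430 = 904448 - 517430 = 387018$)
$- \frac{1}{J{\left(W \right)} + m} = - \frac{1}{\left(-2 - 1822\right) + 387018} = - \frac{1}{-1824 + 387018} = - \frac{1}{385194}$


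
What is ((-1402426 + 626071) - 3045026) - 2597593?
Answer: -6418974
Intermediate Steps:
((-1402426 + 626071) - 3045026) - 2597593 = (-776355 - 3045026) - 2597593 = -3821381 - 2597593 = -6418974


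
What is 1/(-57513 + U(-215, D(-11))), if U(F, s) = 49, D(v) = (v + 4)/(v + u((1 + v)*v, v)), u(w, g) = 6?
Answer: -1/57464 ≈ -1.7402e-5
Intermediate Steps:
D(v) = (4 + v)/(6 + v) (D(v) = (v + 4)/(v + 6) = (4 + v)/(6 + v))
1/(-57513 + U(-215, D(-11))) = 1/(-57513 + 49) = 1/(-57464) = -1/57464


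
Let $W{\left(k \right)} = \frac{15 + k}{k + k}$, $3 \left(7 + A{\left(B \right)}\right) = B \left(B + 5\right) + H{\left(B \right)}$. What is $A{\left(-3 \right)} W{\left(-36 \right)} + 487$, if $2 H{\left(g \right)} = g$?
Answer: $\frac{23243}{48} \approx 484.23$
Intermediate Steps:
$H{\left(g \right)} = \frac{g}{2}$
$A{\left(B \right)} = -7 + \frac{B}{6} + \frac{B \left(5 + B\right)}{3}$ ($A{\left(B \right)} = -7 + \frac{B \left(B + 5\right) + \frac{B}{2}}{3} = -7 + \frac{B \left(5 + B\right) + \frac{B}{2}}{3} = -7 + \frac{\frac{B}{2} + B \left(5 + B\right)}{3} = -7 + \left(\frac{B}{6} + \frac{B \left(5 + B\right)}{3}\right) = -7 + \frac{B}{6} + \frac{B \left(5 + B\right)}{3}$)
$W{\left(k \right)} = \frac{15 + k}{2 k}$
$A{\left(-3 \right)} W{\left(-36 \right)} + 487 = \left(-7 + \frac{\left(-3\right)^{2}}{3} + \frac{11}{6} \left(-3\right)\right) \frac{15 - 36}{2 \left(-36\right)} + 487 = \left(-7 + \frac{1}{3} \cdot 9 - \frac{11}{2}\right) \frac{1}{2} \left(- \frac{1}{36}\right) \left(-21\right) + 487 = \left(-7 + 3 - \frac{11}{2}\right) \frac{7}{24} + 487 = \left(- \frac{19}{2}\right) \frac{7}{24} + 487 = - \frac{133}{48} + 487 = \frac{23243}{48}$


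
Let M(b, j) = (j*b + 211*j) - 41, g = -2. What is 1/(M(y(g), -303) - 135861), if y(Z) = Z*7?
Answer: -1/195593 ≈ -5.1127e-6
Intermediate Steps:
y(Z) = 7*Z
M(b, j) = -41 + 211*j + b*j (M(b, j) = (b*j + 211*j) - 41 = (211*j + b*j) - 41 = -41 + 211*j + b*j)
1/(M(y(g), -303) - 135861) = 1/((-41 + 211*(-303) + (7*(-2))*(-303)) - 135861) = 1/((-41 - 63933 - 14*(-303)) - 135861) = 1/((-41 - 63933 + 4242) - 135861) = 1/(-59732 - 135861) = 1/(-195593) = -1/195593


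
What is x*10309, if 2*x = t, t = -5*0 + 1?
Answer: 10309/2 ≈ 5154.5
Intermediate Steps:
t = 1 (t = 0 + 1 = 1)
x = 1/2 (x = (1/2)*1 = 1/2 ≈ 0.50000)
x*10309 = (1/2)*10309 = 10309/2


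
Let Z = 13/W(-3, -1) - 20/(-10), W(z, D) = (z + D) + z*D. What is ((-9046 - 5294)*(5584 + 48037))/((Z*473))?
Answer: 17881980/121 ≈ 1.4779e+5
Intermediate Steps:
W(z, D) = D + z + D*z (W(z, D) = (D + z) + D*z = D + z + D*z)
Z = -11 (Z = 13/(-1 - 3 - 1*(-3)) - 20/(-10) = 13/(-1 - 3 + 3) - 20*(-1/10) = 13/(-1) + 2 = 13*(-1) + 2 = -13 + 2 = -11)
((-9046 - 5294)*(5584 + 48037))/((Z*473)) = ((-9046 - 5294)*(5584 + 48037))/((-11*473)) = -14340*53621/(-5203) = -768925140*(-1/5203) = 17881980/121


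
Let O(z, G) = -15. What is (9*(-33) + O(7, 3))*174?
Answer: -54288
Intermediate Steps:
(9*(-33) + O(7, 3))*174 = (9*(-33) - 15)*174 = (-297 - 15)*174 = -312*174 = -54288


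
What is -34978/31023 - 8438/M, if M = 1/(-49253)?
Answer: 12893059925744/31023 ≈ 4.1560e+8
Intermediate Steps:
M = -1/49253 ≈ -2.0303e-5
-34978/31023 - 8438/M = -34978/31023 - 8438/(-1/49253) = -34978*1/31023 - 8438*(-49253) = -34978/31023 + 415596814 = 12893059925744/31023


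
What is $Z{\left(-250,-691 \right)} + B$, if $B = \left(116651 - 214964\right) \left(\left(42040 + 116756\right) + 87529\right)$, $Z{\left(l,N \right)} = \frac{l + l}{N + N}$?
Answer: $- \frac{16733912259725}{691} \approx -2.4217 \cdot 10^{10}$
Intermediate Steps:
$Z{\left(l,N \right)} = \frac{l}{N}$ ($Z{\left(l,N \right)} = \frac{2 l}{2 N} = 2 l \frac{1}{2 N} = \frac{l}{N}$)
$B = -24216949725$ ($B = - 98313 \left(158796 + 87529\right) = \left(-98313\right) 246325 = -24216949725$)
$Z{\left(-250,-691 \right)} + B = - \frac{250}{-691} - 24216949725 = \left(-250\right) \left(- \frac{1}{691}\right) - 24216949725 = \frac{250}{691} - 24216949725 = - \frac{16733912259725}{691}$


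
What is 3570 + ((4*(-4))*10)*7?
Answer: 2450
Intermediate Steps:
3570 + ((4*(-4))*10)*7 = 3570 - 16*10*7 = 3570 - 160*7 = 3570 - 1120 = 2450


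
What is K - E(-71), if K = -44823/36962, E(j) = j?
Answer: 2579479/36962 ≈ 69.787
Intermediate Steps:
K = -44823/36962 (K = -44823*1/36962 = -44823/36962 ≈ -1.2127)
K - E(-71) = -44823/36962 - 1*(-71) = -44823/36962 + 71 = 2579479/36962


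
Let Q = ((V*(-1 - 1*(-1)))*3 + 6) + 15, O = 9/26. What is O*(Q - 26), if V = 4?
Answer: -45/26 ≈ -1.7308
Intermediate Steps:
O = 9/26 (O = 9*(1/26) = 9/26 ≈ 0.34615)
Q = 21 (Q = ((4*(-1 - 1*(-1)))*3 + 6) + 15 = ((4*(-1 + 1))*3 + 6) + 15 = ((4*0)*3 + 6) + 15 = (0*3 + 6) + 15 = (0 + 6) + 15 = 6 + 15 = 21)
O*(Q - 26) = 9*(21 - 26)/26 = (9/26)*(-5) = -45/26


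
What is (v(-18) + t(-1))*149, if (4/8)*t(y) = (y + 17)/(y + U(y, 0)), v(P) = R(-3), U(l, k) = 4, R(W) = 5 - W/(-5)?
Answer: 33674/15 ≈ 2244.9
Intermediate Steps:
R(W) = 5 + W/5 (R(W) = 5 - W*(-1)/5 = 5 - (-1)*W/5 = 5 + W/5)
v(P) = 22/5 (v(P) = 5 + (⅕)*(-3) = 5 - ⅗ = 22/5)
t(y) = 2*(17 + y)/(4 + y) (t(y) = 2*((y + 17)/(y + 4)) = 2*((17 + y)/(4 + y)) = 2*(17 + y)/(4 + y))
(v(-18) + t(-1))*149 = (22/5 + 2*(17 - 1)/(4 - 1))*149 = (22/5 + 2*16/3)*149 = (22/5 + 2*(⅓)*16)*149 = (22/5 + 32/3)*149 = (226/15)*149 = 33674/15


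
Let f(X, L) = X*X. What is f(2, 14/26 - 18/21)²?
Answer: 16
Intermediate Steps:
f(X, L) = X²
f(2, 14/26 - 18/21)² = (2²)² = 4² = 16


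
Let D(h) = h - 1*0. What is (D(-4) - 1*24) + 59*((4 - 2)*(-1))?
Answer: -146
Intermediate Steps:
D(h) = h (D(h) = h + 0 = h)
(D(-4) - 1*24) + 59*((4 - 2)*(-1)) = (-4 - 1*24) + 59*((4 - 2)*(-1)) = (-4 - 24) + 59*(2*(-1)) = -28 + 59*(-2) = -28 - 118 = -146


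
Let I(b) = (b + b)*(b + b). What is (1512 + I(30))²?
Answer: 26132544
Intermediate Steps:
I(b) = 4*b² (I(b) = (2*b)*(2*b) = 4*b²)
(1512 + I(30))² = (1512 + 4*30²)² = (1512 + 4*900)² = (1512 + 3600)² = 5112² = 26132544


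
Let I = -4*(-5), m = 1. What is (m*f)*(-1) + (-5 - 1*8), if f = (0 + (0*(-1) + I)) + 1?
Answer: -34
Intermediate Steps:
I = 20
f = 21 (f = (0 + (0*(-1) + 20)) + 1 = (0 + (0 + 20)) + 1 = (0 + 20) + 1 = 20 + 1 = 21)
(m*f)*(-1) + (-5 - 1*8) = (1*21)*(-1) + (-5 - 1*8) = 21*(-1) + (-5 - 8) = -21 - 13 = -34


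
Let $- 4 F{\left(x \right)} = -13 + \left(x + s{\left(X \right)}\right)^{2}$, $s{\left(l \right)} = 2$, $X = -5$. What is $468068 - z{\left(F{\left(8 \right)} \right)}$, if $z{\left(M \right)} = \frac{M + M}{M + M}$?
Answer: $468067$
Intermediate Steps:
$F{\left(x \right)} = \frac{13}{4} - \frac{\left(2 + x\right)^{2}}{4}$ ($F{\left(x \right)} = - \frac{-13 + \left(x + 2\right)^{2}}{4} = - \frac{-13 + \left(2 + x\right)^{2}}{4} = \frac{13}{4} - \frac{\left(2 + x\right)^{2}}{4}$)
$z{\left(M \right)} = 1$ ($z{\left(M \right)} = \frac{2 M}{2 M} = 2 M \frac{1}{2 M} = 1$)
$468068 - z{\left(F{\left(8 \right)} \right)} = 468068 - 1 = 468067$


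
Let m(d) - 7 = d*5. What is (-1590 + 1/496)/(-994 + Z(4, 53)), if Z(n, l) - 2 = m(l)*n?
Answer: -788639/47616 ≈ -16.562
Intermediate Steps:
m(d) = 7 + 5*d (m(d) = 7 + d*5 = 7 + 5*d)
Z(n, l) = 2 + n*(7 + 5*l) (Z(n, l) = 2 + (7 + 5*l)*n = 2 + n*(7 + 5*l))
(-1590 + 1/496)/(-994 + Z(4, 53)) = (-1590 + 1/496)/(-994 + (2 + 4*(7 + 5*53))) = (-1590 + 1/496)/(-994 + (2 + 4*(7 + 265))) = -788639/(496*(-994 + (2 + 4*272))) = -788639/(496*(-994 + (2 + 1088))) = -788639/(496*(-994 + 1090)) = -788639/496/96 = -788639/496*1/96 = -788639/47616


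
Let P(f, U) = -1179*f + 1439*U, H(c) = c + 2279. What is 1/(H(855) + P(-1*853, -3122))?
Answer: -1/3483737 ≈ -2.8705e-7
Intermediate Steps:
H(c) = 2279 + c
1/(H(855) + P(-1*853, -3122)) = 1/((2279 + 855) + (-(-1179)*853 + 1439*(-3122))) = 1/(3134 + (-1179*(-853) - 4492558)) = 1/(3134 + (1005687 - 4492558)) = 1/(3134 - 3486871) = 1/(-3483737) = -1/3483737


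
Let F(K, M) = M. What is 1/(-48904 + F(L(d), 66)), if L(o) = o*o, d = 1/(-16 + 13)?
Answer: -1/48838 ≈ -2.0476e-5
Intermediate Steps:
d = -1/3 (d = 1/(-3) = -1/3 ≈ -0.33333)
L(o) = o**2
1/(-48904 + F(L(d), 66)) = 1/(-48904 + 66) = 1/(-48838) = -1/48838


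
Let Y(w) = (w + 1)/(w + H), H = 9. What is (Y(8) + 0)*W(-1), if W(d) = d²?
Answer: 9/17 ≈ 0.52941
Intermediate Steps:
Y(w) = (1 + w)/(9 + w) (Y(w) = (w + 1)/(w + 9) = (1 + w)/(9 + w))
(Y(8) + 0)*W(-1) = ((1 + 8)/(9 + 8) + 0)*(-1)² = (9/17 + 0)*1 = (9/17)*1 = 9/17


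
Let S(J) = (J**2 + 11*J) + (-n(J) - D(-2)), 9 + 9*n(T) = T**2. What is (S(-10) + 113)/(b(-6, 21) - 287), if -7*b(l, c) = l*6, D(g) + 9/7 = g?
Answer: -6059/17757 ≈ -0.34122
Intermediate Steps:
D(g) = -9/7 + g
n(T) = -1 + T**2/9
b(l, c) = -6*l/7 (b(l, c) = -l*6/7 = -6*l/7)
S(J) = 30/7 + 11*J + 8*J**2/9 (S(J) = (J**2 + 11*J) + (-(-1 + J**2/9) - (-9/7 - 2)) = (J**2 + 11*J) + ((1 - J**2/9) - 1*(-23/7)) = (J**2 + 11*J) + ((1 - J**2/9) + 23/7) = (J**2 + 11*J) + (30/7 - J**2/9) = 30/7 + 11*J + 8*J**2/9)
(S(-10) + 113)/(b(-6, 21) - 287) = ((30/7 + 11*(-10) + (8/9)*(-10)**2) + 113)/(-6/7*(-6) - 287) = ((30/7 - 110 + (8/9)*100) + 113)/(36/7 - 287) = ((30/7 - 110 + 800/9) + 113)/(-1973/7) = (-1060/63 + 113)*(-7/1973) = (6059/63)*(-7/1973) = -6059/17757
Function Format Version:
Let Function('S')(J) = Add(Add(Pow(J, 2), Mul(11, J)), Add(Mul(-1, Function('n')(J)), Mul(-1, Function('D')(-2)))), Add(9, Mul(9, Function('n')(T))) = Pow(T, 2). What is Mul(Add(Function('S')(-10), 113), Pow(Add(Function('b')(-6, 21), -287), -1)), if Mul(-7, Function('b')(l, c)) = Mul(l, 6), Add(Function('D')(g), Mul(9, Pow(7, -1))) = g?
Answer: Rational(-6059, 17757) ≈ -0.34122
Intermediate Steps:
Function('D')(g) = Add(Rational(-9, 7), g)
Function('n')(T) = Add(-1, Mul(Rational(1, 9), Pow(T, 2)))
Function('b')(l, c) = Mul(Rational(-6, 7), l) (Function('b')(l, c) = Mul(Rational(-1, 7), Mul(l, 6)) = Mul(Rational(-1, 7), Mul(6, l)) = Mul(Rational(-6, 7), l))
Function('S')(J) = Add(Rational(30, 7), Mul(11, J), Mul(Rational(8, 9), Pow(J, 2))) (Function('S')(J) = Add(Add(Pow(J, 2), Mul(11, J)), Add(Mul(-1, Add(-1, Mul(Rational(1, 9), Pow(J, 2)))), Mul(-1, Add(Rational(-9, 7), -2)))) = Add(Add(Pow(J, 2), Mul(11, J)), Add(Add(1, Mul(Rational(-1, 9), Pow(J, 2))), Mul(-1, Rational(-23, 7)))) = Add(Add(Pow(J, 2), Mul(11, J)), Add(Add(1, Mul(Rational(-1, 9), Pow(J, 2))), Rational(23, 7))) = Add(Add(Pow(J, 2), Mul(11, J)), Add(Rational(30, 7), Mul(Rational(-1, 9), Pow(J, 2)))) = Add(Rational(30, 7), Mul(11, J), Mul(Rational(8, 9), Pow(J, 2))))
Mul(Add(Function('S')(-10), 113), Pow(Add(Function('b')(-6, 21), -287), -1)) = Mul(Add(Add(Rational(30, 7), Mul(11, -10), Mul(Rational(8, 9), Pow(-10, 2))), 113), Pow(Add(Mul(Rational(-6, 7), -6), -287), -1)) = Mul(Add(Add(Rational(30, 7), -110, Mul(Rational(8, 9), 100)), 113), Pow(Add(Rational(36, 7), -287), -1)) = Mul(Add(Add(Rational(30, 7), -110, Rational(800, 9)), 113), Pow(Rational(-1973, 7), -1)) = Mul(Add(Rational(-1060, 63), 113), Rational(-7, 1973)) = Mul(Rational(6059, 63), Rational(-7, 1973)) = Rational(-6059, 17757)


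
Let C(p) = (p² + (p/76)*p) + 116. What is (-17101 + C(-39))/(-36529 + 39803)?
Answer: -1173743/248824 ≈ -4.7172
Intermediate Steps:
C(p) = 116 + 77*p²/76 (C(p) = (p² + (p*(1/76))*p) + 116 = (p² + (p/76)*p) + 116 = (p² + p²/76) + 116 = 77*p²/76 + 116 = 116 + 77*p²/76)
(-17101 + C(-39))/(-36529 + 39803) = (-17101 + (116 + (77/76)*(-39)²))/(-36529 + 39803) = (-17101 + (116 + (77/76)*1521))/3274 = (-17101 + (116 + 117117/76))*(1/3274) = (-17101 + 125933/76)*(1/3274) = -1173743/76*1/3274 = -1173743/248824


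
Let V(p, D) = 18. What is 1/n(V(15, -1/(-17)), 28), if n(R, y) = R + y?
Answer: 1/46 ≈ 0.021739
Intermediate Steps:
1/n(V(15, -1/(-17)), 28) = 1/(18 + 28) = 1/46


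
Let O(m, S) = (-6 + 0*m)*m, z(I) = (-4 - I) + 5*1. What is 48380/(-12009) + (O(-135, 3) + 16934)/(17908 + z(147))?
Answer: -323118932/106651929 ≈ -3.0297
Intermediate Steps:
z(I) = 1 - I (z(I) = (-4 - I) + 5 = 1 - I)
O(m, S) = -6*m (O(m, S) = (-6 + 0)*m = -6*m)
48380/(-12009) + (O(-135, 3) + 16934)/(17908 + z(147)) = 48380/(-12009) + (-6*(-135) + 16934)/(17908 + (1 - 1*147)) = 48380*(-1/12009) + (810 + 16934)/(17908 + (1 - 147)) = -48380/12009 + 17744/(17908 - 146) = -48380/12009 + 17744/17762 = -48380/12009 + 17744*(1/17762) = -48380/12009 + 8872/8881 = -323118932/106651929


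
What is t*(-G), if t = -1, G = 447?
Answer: 447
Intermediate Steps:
t*(-G) = -(-1)*447 = -1*(-447) = 447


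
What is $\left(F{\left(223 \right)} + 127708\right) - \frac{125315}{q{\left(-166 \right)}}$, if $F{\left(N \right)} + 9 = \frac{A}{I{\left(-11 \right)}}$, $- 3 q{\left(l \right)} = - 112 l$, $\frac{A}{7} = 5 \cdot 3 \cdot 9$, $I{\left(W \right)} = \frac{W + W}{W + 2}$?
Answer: $\frac{26199175763}{204512} \approx 1.2811 \cdot 10^{5}$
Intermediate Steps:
$I{\left(W \right)} = \frac{2 W}{2 + W}$
$A = 945$ ($A = 7 \cdot 5 \cdot 3 \cdot 9 = 7 \cdot 15 \cdot 9 = 7 \cdot 135 = 945$)
$q{\left(l \right)} = \frac{112 l}{3}$ ($q{\left(l \right)} = - \frac{\left(-112\right) l}{3} = \frac{112 l}{3}$)
$F{\left(N \right)} = \frac{8307}{22}$ ($F{\left(N \right)} = -9 + \frac{945}{2 \left(-11\right) \frac{1}{2 - 11}} = -9 + \frac{945}{2 \left(-11\right) \frac{1}{-9}} = -9 + \frac{945}{2 \left(-11\right) \left(- \frac{1}{9}\right)} = -9 + \frac{945}{\frac{22}{9}} = -9 + 945 \cdot \frac{9}{22} = -9 + \frac{8505}{22} = \frac{8307}{22}$)
$\left(F{\left(223 \right)} + 127708\right) - \frac{125315}{q{\left(-166 \right)}} = \left(\frac{8307}{22} + 127708\right) - \frac{125315}{\frac{112}{3} \left(-166\right)} = \frac{2817883}{22} - \frac{125315}{- \frac{18592}{3}} = \frac{2817883}{22} - - \frac{375945}{18592} = \frac{2817883}{22} + \frac{375945}{18592} = \frac{26199175763}{204512}$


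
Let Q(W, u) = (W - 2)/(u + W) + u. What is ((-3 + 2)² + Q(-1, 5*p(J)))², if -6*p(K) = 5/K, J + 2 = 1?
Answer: 231361/12996 ≈ 17.802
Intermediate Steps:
J = -1 (J = -2 + 1 = -1)
p(K) = -5/(6*K)
Q(W, u) = u + (-2 + W)/(W + u) (Q(W, u) = (-2 + W)/(W + u) + u = u + (-2 + W)/(W + u))
((-3 + 2)² + Q(-1, 5*p(J)))² = ((-3 + 2)² + (-2 - 1 + (5*(-⅚/(-1)))² - 5*(-⅚/(-1)))/(-1 + 5*(-⅚/(-1))))² = ((-1)² + (-2 - 1 + (5*(-⅚*(-1)))² - 5*(-⅚*(-1)))/(-1 + 5*(-⅚*(-1))))² = (1 + (-2 - 1 + (5*(⅚))² - 5*5/6)/(-1 + 5*(⅚)))² = (1 + (-2 - 1 + (25/6)² - 1*25/6)/(-1 + 25/6))² = (1 + (-2 - 1 + 625/36 - 25/6)/(19/6))² = (1 + (6/19)*(367/36))² = (1 + 367/114)² = (481/114)² = 231361/12996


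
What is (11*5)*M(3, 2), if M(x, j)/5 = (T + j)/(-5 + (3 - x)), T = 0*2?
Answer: -110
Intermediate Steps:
T = 0
M(x, j) = 5*j/(-2 - x) (M(x, j) = 5*((0 + j)/(-5 + (3 - x))) = 5*(j/(-2 - x)) = 5*j/(-2 - x))
(11*5)*M(3, 2) = (11*5)*(-5*2/(2 + 3)) = 55*(-5*2/5) = 55*(-5*2*1/5) = 55*(-2) = -110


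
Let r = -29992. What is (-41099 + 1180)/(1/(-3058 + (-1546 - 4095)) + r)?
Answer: 31568671/23718219 ≈ 1.3310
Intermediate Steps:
(-41099 + 1180)/(1/(-3058 + (-1546 - 4095)) + r) = (-41099 + 1180)/(1/(-3058 + (-1546 - 4095)) - 29992) = -39919/(1/(-3058 - 5641) - 29992) = -39919/(1/(-8699) - 29992) = -39919/(-1/8699 - 29992) = -39919/(-260900409/8699) = -39919*(-8699/260900409) = 31568671/23718219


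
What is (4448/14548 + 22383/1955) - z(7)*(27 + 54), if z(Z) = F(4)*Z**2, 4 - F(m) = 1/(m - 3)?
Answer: -84579177914/7110335 ≈ -11895.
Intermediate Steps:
F(m) = 4 - 1/(-3 + m) (F(m) = 4 - 1/(m - 3) = 4 - 1/(-3 + m))
z(Z) = 3*Z**2 (z(Z) = ((-13 + 4*4)/(-3 + 4))*Z**2 = ((-13 + 16)/1)*Z**2 = (1*3)*Z**2 = 3*Z**2)
(4448/14548 + 22383/1955) - z(7)*(27 + 54) = (4448/14548 + 22383/1955) - 3*7**2*(27 + 54) = (4448*(1/14548) + 22383*(1/1955)) - 3*49*81 = (1112/3637 + 22383/1955) - 147*81 = 83580931/7110335 - 1*11907 = 83580931/7110335 - 11907 = -84579177914/7110335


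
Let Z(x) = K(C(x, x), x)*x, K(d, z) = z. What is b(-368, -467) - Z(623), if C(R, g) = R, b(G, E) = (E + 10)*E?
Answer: -174710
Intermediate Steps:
b(G, E) = E*(10 + E) (b(G, E) = (10 + E)*E = E*(10 + E))
Z(x) = x² (Z(x) = x*x = x²)
b(-368, -467) - Z(623) = -467*(10 - 467) - 1*623² = -467*(-457) - 1*388129 = 213419 - 388129 = -174710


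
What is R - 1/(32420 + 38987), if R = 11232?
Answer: 802043423/71407 ≈ 11232.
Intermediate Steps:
R - 1/(32420 + 38987) = 11232 - 1/(32420 + 38987) = 11232 - 1/71407 = 802043423/71407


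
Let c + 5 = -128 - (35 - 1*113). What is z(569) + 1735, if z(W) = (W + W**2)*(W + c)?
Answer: 166707355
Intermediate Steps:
c = -55 (c = -5 + (-128 - (35 - 1*113)) = -5 + (-128 - (35 - 113)) = -5 + (-128 - 1*(-78)) = -5 + (-128 + 78) = -5 - 50 = -55)
z(W) = (-55 + W)*(W + W**2) (z(W) = (W + W**2)*(W - 55) = (W + W**2)*(-55 + W) = (-55 + W)*(W + W**2))
z(569) + 1735 = 569*(-55 + 569**2 - 54*569) + 1735 = 569*(-55 + 323761 - 30726) + 1735 = 569*292980 + 1735 = 166705620 + 1735 = 166707355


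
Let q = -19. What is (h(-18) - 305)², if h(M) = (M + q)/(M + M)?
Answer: 119749249/1296 ≈ 92399.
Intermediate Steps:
h(M) = (-19 + M)/(2*M) (h(M) = (M - 19)/(M + M) = (-19 + M)/((2*M)) = (-19 + M)*(1/(2*M)) = (-19 + M)/(2*M))
(h(-18) - 305)² = ((½)*(-19 - 18)/(-18) - 305)² = ((½)*(-1/18)*(-37) - 305)² = (37/36 - 305)² = (-10943/36)² = 119749249/1296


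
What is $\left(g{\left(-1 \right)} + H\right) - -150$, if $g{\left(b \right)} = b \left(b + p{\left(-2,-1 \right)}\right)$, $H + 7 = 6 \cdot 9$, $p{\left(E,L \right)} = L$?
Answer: $199$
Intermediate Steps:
$H = 47$ ($H = -7 + 6 \cdot 9 = -7 + 54 = 47$)
$g{\left(b \right)} = b \left(-1 + b\right)$ ($g{\left(b \right)} = b \left(b - 1\right) = b \left(-1 + b\right)$)
$\left(g{\left(-1 \right)} + H\right) - -150 = \left(- (-1 - 1) + 47\right) - -150 = \left(\left(-1\right) \left(-2\right) + 47\right) + 150 = \left(2 + 47\right) + 150 = 49 + 150 = 199$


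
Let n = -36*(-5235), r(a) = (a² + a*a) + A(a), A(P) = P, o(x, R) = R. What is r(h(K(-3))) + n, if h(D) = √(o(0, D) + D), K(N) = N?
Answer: 188448 + I*√6 ≈ 1.8845e+5 + 2.4495*I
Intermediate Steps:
h(D) = √2*√D (h(D) = √(D + D) = √(2*D) = √2*√D)
r(a) = a + 2*a² (r(a) = (a² + a*a) + a = (a² + a²) + a = 2*a² + a = a + 2*a²)
n = 188460
r(h(K(-3))) + n = (√2*√(-3))*(1 + 2*(√2*√(-3))) + 188460 = (√2*(I*√3))*(1 + 2*(√2*(I*√3))) + 188460 = (I*√6)*(1 + 2*(I*√6)) + 188460 = (I*√6)*(1 + 2*I*√6) + 188460 = I*√6*(1 + 2*I*√6) + 188460 = 188460 + I*√6*(1 + 2*I*√6)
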